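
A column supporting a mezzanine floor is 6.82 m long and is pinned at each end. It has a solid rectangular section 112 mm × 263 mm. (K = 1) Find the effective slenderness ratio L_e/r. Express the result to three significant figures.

Buckling occurs about the weak axis: I_min = h·b³/12 with b = 112 mm (the shorter side).
I_min = 263×112³/12 = 3.079×10^7 mm⁴
A = 2.946×10^4 mm²;  r_min = √(I/A) = √(3.079×10^7/2.946×10^4) = 32.33 mm
L_e = K·L = 1 × 6.82 m = 6.820 m = 6820.0 mm
λ = L_e / r_min = 6820.0 / 32.33 = 211

λ ≈ 211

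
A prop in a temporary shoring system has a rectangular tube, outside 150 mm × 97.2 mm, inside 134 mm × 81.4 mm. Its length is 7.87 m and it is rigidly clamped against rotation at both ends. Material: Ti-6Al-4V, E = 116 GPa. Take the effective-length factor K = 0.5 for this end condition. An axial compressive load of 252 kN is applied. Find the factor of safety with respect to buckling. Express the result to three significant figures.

Weak-axis I_min = (h_o·b_o³ − h_i·b_i³)/12 with b_o = 97.2, b_i = 81.40 mm (shorter outer/inner sides).
I_min = (150×97.2³ − 134.0×81.40³)/12 = 5.456×10^6 mm⁴
I = 5.456×10^6 mm⁴ = 5.456×10^-6 m⁴
Effective length L_e = K·L = 0.5 × 7.87 = 3.935 m
P_cr = π²EI / L_e² = π² × 116×10⁹ × 5.456×10^-6 / 3.935² = 4.034×10^5 N
Factor of safety n = P_cr / P = 403.43 / 252 = 1.60

n ≈ 1.60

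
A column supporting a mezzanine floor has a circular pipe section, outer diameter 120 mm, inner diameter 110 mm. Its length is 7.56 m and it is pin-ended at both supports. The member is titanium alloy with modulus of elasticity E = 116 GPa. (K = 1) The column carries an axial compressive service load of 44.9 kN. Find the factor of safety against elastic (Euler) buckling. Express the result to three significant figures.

d_o = 120 mm, d_i = 110 mm
I = π(d_o⁴ − d_i⁴)/64 = π(120⁴ − 110.0⁴)/64 = 2.992×10^6 mm⁴
I = 2.992×10^6 mm⁴ = 2.992×10^-6 m⁴
Effective length L_e = K·L = 1 × 7.56 = 7.560 m
P_cr = π²EI / L_e² = π² × 116×10⁹ × 2.992×10^-6 / 7.560² = 5.993×10^4 N
Factor of safety n = P_cr / P = 59.932 / 44.9 = 1.33

n ≈ 1.33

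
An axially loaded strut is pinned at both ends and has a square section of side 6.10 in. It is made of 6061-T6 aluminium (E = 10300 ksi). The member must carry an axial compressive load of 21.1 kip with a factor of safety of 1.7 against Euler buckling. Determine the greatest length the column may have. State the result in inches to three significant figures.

L_max ≈ 572 in

I = a⁴/12 = 6.10⁴/12 = 115.4 in⁴
Required critical load P_cr = n·P = 1.7 × 21.1 = 35.87 kip = 3.587×10^4 lb
From P_cr = π²EI/(K·L)²:  L = (1/K)·√(π²EI/P_cr) = (1/1)·√(π²×1.03×10^7×115.4/3.587×10^4)
L = 572 in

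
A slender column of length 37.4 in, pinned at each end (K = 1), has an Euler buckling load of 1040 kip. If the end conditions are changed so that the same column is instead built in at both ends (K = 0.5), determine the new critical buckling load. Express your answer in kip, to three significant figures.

P_cr ∝ 1/K², so P_cr,new = P_cr,old × (K_old/K_new)² = 1040 × (1/0.5)²
= 1040 × 4.000 = 4160 kip

P_cr ≈ 4160 kip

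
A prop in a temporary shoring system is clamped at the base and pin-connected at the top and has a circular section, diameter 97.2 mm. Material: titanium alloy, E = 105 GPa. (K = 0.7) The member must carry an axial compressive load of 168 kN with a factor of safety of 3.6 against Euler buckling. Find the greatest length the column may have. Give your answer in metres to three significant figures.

L_max ≈ 3.91 m

I = πd⁴/64 = π×97.2⁴/64 = 4.382×10^6 mm⁴
I = 4.382×10^-6 m⁴
Required critical load P_cr = n·P = 3.6 × 168 = 604.8 kN = 6.048×10^5 N
From P_cr = π²EI/(K·L)²:  L = (1/K)·√(π²EI/P_cr) = (1/0.7)·√(π²×1.05×10^11×4.382×10^-6/6.048×10^5)
L = 3.91 m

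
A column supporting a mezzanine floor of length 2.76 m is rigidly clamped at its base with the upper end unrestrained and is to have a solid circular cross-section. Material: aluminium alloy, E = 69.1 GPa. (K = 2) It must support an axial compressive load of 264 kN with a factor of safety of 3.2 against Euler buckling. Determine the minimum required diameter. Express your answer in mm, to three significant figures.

Required P_cr = n·P = 3.2 × 264 = 844.8 kN
L_e = K·L = 2 × 2.76 = 5.520 m
Required I = P_cr·L_e²/(π²E) = 8.448×10^5 × 5.520² / (π² × 6.91×10^10) = 3.774×10^-5 m⁴
I_req = 3.774×10^7 mm⁴
Solid circle: I = πd⁴/64  ⇒  d = (64I/π)^(1/4) = (64×3.774×10^7/π)^(1/4) = 167 mm

d ≈ 167 mm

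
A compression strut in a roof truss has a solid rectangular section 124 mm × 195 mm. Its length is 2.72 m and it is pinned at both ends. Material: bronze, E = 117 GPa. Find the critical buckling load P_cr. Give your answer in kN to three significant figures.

Buckling occurs about the weak axis: I_min = h·b³/12 with b = 124 mm (the shorter side).
I_min = 195×124³/12 = 3.098×10^7 mm⁴
I = 3.098×10^7 mm⁴ = 3.098×10^-5 m⁴
Effective length L_e = K·L = 1 × 2.72 = 2.720 m
P_cr = π²EI / L_e² = π² × 117×10⁹ × 3.098×10^-5 / 2.720² = 4.836×10^6 N

P_cr ≈ 4840 kN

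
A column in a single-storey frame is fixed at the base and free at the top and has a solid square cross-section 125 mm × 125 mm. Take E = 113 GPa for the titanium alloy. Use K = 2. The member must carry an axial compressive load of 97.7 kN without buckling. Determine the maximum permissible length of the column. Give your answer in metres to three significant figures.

I = a⁴/12 = 125⁴/12 = 2.035×10^7 mm⁴
I = 2.035×10^-5 m⁴
At the buckling limit P_cr = P = 9.770×10^4 N
From P_cr = π²EI/(K·L)²:  L = (1/K)·√(π²EI/P_cr) = (1/2)·√(π²×1.13×10^11×2.035×10^-5/9.770×10^4)
L = 7.62 m

L_max ≈ 7.62 m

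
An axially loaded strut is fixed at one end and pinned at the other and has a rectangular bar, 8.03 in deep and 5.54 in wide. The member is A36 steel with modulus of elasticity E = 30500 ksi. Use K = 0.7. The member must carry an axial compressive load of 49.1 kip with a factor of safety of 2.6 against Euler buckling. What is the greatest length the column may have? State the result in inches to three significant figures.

Buckling occurs about the weak axis: I_min = h·b³/12 with b = 5.54 in (the shorter side).
I_min = 8.03×5.54³/12 = 113.8 in⁴
Required critical load P_cr = n·P = 2.6 × 49.1 = 127.7 kip = 1.277×10^5 lb
From P_cr = π²EI/(K·L)²:  L = (1/K)·√(π²EI/P_cr) = (1/0.7)·√(π²×3.05×10^7×113.8/1.277×10^5)
L = 740 in

L_max ≈ 740 in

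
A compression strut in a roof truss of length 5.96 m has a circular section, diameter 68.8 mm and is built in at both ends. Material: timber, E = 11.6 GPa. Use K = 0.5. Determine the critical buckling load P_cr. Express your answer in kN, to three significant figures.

I = πd⁴/64 = π×68.8⁴/64 = 1.100×10^6 mm⁴
I = 1.100×10^6 mm⁴ = 1.100×10^-6 m⁴
Effective length L_e = K·L = 0.5 × 5.96 = 2.980 m
P_cr = π²EI / L_e² = π² × 11.6×10⁹ × 1.100×10^-6 / 2.980² = 1.418×10^4 N

P_cr ≈ 14.2 kN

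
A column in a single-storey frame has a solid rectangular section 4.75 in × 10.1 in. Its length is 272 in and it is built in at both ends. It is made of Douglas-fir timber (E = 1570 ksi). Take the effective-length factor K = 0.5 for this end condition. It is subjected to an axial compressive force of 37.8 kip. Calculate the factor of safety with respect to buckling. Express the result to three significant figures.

n ≈ 2.00

Buckling occurs about the weak axis: I_min = h·b³/12 with b = 4.75 in (the shorter side).
I_min = 10.1×4.75³/12 = 90.20 in⁴
Effective length L_e = K·L = 0.5 × 272 = 136.0 in
P_cr = π²EI / L_e² = π² × 1570×10³ × 90.20 / 136.0² = 7.557×10^4 lb
Factor of safety n = P_cr / P = 75.569 / 37.8 = 2.00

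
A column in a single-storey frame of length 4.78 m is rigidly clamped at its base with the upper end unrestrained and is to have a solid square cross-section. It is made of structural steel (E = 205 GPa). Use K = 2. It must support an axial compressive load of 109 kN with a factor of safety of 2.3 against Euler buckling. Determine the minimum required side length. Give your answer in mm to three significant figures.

a ≈ 108 mm

Required P_cr = n·P = 2.3 × 109 = 250.7 kN
L_e = K·L = 2 × 4.78 = 9.560 m
Required I = P_cr·L_e²/(π²E) = 2.507×10^5 × 9.560² / (π² × 2.05×10^11) = 1.132×10^-5 m⁴
I_req = 1.132×10^7 mm⁴
Solid square: I = a⁴/12  ⇒  a = (12I)^(1/4) = (12×1.132×10^7)^(1/4) = 108 mm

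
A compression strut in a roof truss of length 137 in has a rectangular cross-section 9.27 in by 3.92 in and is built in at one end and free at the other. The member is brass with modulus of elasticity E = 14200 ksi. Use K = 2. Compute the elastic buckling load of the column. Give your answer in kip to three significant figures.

P_cr ≈ 86.9 kip

Buckling occurs about the weak axis: I_min = h·b³/12 with b = 3.92 in (the shorter side).
I_min = 9.27×3.92³/12 = 46.53 in⁴
Effective length L_e = K·L = 2 × 137 = 274.0 in
P_cr = π²EI / L_e² = π² × 14200×10³ × 46.53 / 274.0² = 8.686×10^4 lb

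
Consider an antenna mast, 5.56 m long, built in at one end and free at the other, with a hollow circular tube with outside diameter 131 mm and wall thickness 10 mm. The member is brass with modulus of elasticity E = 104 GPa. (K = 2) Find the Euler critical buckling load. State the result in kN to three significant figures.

P_cr ≈ 58.1 kN

Inner diameter d_i = 131 − 2×10 = 111.0 mm
I = π(d_o⁴ − d_i⁴)/64 = π(131⁴ − 111.0⁴)/64 = 7.004×10^6 mm⁴
I = 7.004×10^6 mm⁴ = 7.004×10^-6 m⁴
Effective length L_e = K·L = 2 × 5.56 = 11.12 m
P_cr = π²EI / L_e² = π² × 104×10⁹ × 7.004×10^-6 / 11.12² = 5.814×10^4 N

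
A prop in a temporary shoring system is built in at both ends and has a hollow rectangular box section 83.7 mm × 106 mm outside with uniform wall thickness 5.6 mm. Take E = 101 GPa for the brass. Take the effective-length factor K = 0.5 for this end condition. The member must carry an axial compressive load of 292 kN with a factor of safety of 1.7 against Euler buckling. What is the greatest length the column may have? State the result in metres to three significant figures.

Inner dimensions: h_i = 106 − 2×5.6 = 94.80 mm, b_i = 83.7 − 2×5.6 = 72.50 mm
Weak-axis I_min = (h_o·b_o³ − h_i·b_i³)/12 with b_o = 83.7, b_i = 72.50 mm (shorter outer/inner sides).
I_min = (106×83.7³ − 94.80×72.50³)/12 = 2.169×10^6 mm⁴
I = 2.169×10^-6 m⁴
Required critical load P_cr = n·P = 1.7 × 292 = 496.4 kN = 4.964×10^5 N
From P_cr = π²EI/(K·L)²:  L = (1/K)·√(π²EI/P_cr) = (1/0.5)·√(π²×1.01×10^11×2.169×10^-6/4.964×10^5)
L = 4.17 m

L_max ≈ 4.17 m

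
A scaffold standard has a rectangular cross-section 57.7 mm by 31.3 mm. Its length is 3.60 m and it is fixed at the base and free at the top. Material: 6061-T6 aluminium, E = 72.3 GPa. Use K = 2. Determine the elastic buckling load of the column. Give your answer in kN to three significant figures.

P_cr ≈ 2.03 kN

Buckling occurs about the weak axis: I_min = h·b³/12 with b = 31.3 mm (the shorter side).
I_min = 57.7×31.3³/12 = 1.474×10^5 mm⁴
I = 1.474×10^5 mm⁴ = 1.474×10^-7 m⁴
Effective length L_e = K·L = 2 × 3.60 = 7.200 m
P_cr = π²EI / L_e² = π² × 72.3×10⁹ × 1.474×10^-7 / 7.200² = 2.030×10^3 N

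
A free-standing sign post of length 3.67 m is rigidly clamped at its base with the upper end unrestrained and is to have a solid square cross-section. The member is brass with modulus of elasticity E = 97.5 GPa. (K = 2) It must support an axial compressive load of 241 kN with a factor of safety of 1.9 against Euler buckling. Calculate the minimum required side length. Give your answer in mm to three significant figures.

a ≈ 132 mm

Required P_cr = n·P = 1.9 × 241 = 457.9 kN
L_e = K·L = 2 × 3.67 = 7.340 m
Required I = P_cr·L_e²/(π²E) = 4.579×10^5 × 7.340² / (π² × 9.75×10^10) = 2.564×10^-5 m⁴
I_req = 2.564×10^7 mm⁴
Solid square: I = a⁴/12  ⇒  a = (12I)^(1/4) = (12×2.564×10^7)^(1/4) = 132 mm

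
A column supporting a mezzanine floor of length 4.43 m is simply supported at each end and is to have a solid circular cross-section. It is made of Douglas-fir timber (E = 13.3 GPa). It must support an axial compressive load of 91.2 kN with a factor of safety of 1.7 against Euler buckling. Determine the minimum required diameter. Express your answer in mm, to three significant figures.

Required P_cr = n·P = 1.7 × 91.2 = 155.0 kN
L_e = K·L = 1 × 4.43 = 4.430 m
Required I = P_cr·L_e²/(π²E) = 1.550×10^5 × 4.430² / (π² × 1.33×10^10) = 2.318×10^-5 m⁴
I_req = 2.318×10^7 mm⁴
Solid circle: I = πd⁴/64  ⇒  d = (64I/π)^(1/4) = (64×2.318×10^7/π)^(1/4) = 147 mm

d ≈ 147 mm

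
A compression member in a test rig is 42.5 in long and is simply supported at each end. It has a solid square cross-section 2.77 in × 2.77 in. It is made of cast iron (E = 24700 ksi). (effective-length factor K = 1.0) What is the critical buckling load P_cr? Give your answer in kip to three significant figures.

I = a⁴/12 = 2.77⁴/12 = 4.906 in⁴
Effective length L_e = K·L = 1 × 42.5 = 42.50 in
P_cr = π²EI / L_e² = π² × 24700×10³ × 4.906 / 42.50² = 6.622×10^5 lb

P_cr ≈ 662 kip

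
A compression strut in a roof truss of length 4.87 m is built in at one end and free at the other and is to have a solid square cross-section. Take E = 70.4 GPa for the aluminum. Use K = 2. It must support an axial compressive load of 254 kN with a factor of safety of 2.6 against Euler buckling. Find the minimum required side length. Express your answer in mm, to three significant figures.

Required P_cr = n·P = 2.6 × 254 = 660.4 kN
L_e = K·L = 2 × 4.87 = 9.740 m
Required I = P_cr·L_e²/(π²E) = 6.604×10^5 × 9.740² / (π² × 7.04×10^10) = 9.017×10^-5 m⁴
I_req = 9.017×10^7 mm⁴
Solid square: I = a⁴/12  ⇒  a = (12I)^(1/4) = (12×9.017×10^7)^(1/4) = 181 mm

a ≈ 181 mm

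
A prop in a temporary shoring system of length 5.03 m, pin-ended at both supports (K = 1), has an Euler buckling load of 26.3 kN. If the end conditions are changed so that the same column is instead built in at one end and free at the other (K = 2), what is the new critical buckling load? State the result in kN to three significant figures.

P_cr ∝ 1/K², so P_cr,new = P_cr,old × (K_old/K_new)² = 26.3 × (1/2)²
= 26.3 × 0.2500 = 6.58 kN

P_cr ≈ 6.58 kN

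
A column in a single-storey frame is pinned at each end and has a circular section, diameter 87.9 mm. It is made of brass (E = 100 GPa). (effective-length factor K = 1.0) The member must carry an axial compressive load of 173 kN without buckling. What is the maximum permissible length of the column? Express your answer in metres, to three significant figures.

I = πd⁴/64 = π×87.9⁴/64 = 2.930×10^6 mm⁴
I = 2.930×10^-6 m⁴
At the buckling limit P_cr = P = 1.730×10^5 N
From P_cr = π²EI/(K·L)²:  L = (1/K)·√(π²EI/P_cr) = (1/1)·√(π²×1.00×10^11×2.930×10^-6/1.730×10^5)
L = 4.09 m

L_max ≈ 4.09 m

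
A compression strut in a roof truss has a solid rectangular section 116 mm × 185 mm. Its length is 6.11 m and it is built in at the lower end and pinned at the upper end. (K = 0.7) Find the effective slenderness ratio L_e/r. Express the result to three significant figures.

λ ≈ 128

For a rectangle r_min = b/√12 = 116/√12 = 33.49 mm
L_e = K·L = 0.7 × 6.11 m = 4.277 m = 4277.0 mm
λ = L_e / r_min = 4277.0 / 33.49 = 128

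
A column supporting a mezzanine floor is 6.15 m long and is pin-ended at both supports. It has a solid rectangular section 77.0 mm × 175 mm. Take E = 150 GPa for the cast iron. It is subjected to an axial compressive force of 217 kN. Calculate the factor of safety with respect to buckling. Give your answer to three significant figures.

n ≈ 1.20

Buckling occurs about the weak axis: I_min = h·b³/12 with b = 77.0 mm (the shorter side).
I_min = 175×77.0³/12 = 6.658×10^6 mm⁴
I = 6.658×10^6 mm⁴ = 6.658×10^-6 m⁴
Effective length L_e = K·L = 1 × 6.15 = 6.150 m
P_cr = π²EI / L_e² = π² × 150×10⁹ × 6.658×10^-6 / 6.150² = 2.606×10^5 N
Factor of safety n = P_cr / P = 260.60 / 217 = 1.20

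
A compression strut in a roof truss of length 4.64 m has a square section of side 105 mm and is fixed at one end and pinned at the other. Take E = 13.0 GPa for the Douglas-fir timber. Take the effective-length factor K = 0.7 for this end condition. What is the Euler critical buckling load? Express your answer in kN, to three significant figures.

I = a⁴/12 = 105⁴/12 = 1.013×10^7 mm⁴
I = 1.013×10^7 mm⁴ = 1.013×10^-5 m⁴
Effective length L_e = K·L = 0.7 × 4.64 = 3.248 m
P_cr = π²EI / L_e² = π² × 13.0×10⁹ × 1.013×10^-5 / 3.248² = 1.232×10^5 N

P_cr ≈ 123 kN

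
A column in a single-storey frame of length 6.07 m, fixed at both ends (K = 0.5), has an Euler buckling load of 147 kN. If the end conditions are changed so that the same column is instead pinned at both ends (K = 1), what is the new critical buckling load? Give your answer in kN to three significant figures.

P_cr ≈ 36.8 kN

P_cr ∝ 1/K², so P_cr,new = P_cr,old × (K_old/K_new)² = 147 × (0.5/1)²
= 147 × 0.2500 = 36.8 kN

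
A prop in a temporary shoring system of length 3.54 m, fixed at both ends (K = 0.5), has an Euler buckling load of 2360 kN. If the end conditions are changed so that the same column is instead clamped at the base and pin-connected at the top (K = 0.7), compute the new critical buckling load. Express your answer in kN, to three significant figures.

P_cr ∝ 1/K², so P_cr,new = P_cr,old × (K_old/K_new)² = 2360 × (0.5/0.7)²
= 2360 × 0.5102 = 1200 kN

P_cr ≈ 1200 kN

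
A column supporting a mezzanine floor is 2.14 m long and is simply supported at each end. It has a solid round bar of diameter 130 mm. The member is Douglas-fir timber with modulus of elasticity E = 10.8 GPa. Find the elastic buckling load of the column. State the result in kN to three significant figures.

P_cr ≈ 326 kN

I = πd⁴/64 = π×130⁴/64 = 1.402×10^7 mm⁴
I = 1.402×10^7 mm⁴ = 1.402×10^-5 m⁴
Effective length L_e = K·L = 1 × 2.14 = 2.140 m
P_cr = π²EI / L_e² = π² × 10.8×10⁹ × 1.402×10^-5 / 2.140² = 3.263×10^5 N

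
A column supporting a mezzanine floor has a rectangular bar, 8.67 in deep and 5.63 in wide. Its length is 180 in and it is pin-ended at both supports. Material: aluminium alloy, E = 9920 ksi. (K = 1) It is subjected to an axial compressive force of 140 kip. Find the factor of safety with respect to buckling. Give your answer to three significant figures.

Buckling occurs about the weak axis: I_min = h·b³/12 with b = 5.63 in (the shorter side).
I_min = 8.67×5.63³/12 = 128.9 in⁴
Effective length L_e = K·L = 1 × 180 = 180.0 in
P_cr = π²EI / L_e² = π² × 9920×10³ × 128.9 / 180.0² = 3.896×10^5 lb
Factor of safety n = P_cr / P = 389.61 / 140 = 2.78

n ≈ 2.78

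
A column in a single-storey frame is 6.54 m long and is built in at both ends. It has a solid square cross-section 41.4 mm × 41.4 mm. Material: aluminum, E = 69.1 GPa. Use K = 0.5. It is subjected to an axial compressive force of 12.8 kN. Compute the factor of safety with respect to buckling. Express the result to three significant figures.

n ≈ 1.22

I = a⁴/12 = 41.4⁴/12 = 2.448×10^5 mm⁴
I = 2.448×10^5 mm⁴ = 2.448×10^-7 m⁴
Effective length L_e = K·L = 0.5 × 6.54 = 3.270 m
P_cr = π²EI / L_e² = π² × 69.1×10⁹ × 2.448×10^-7 / 3.270² = 1.561×10^4 N
Factor of safety n = P_cr / P = 15.614 / 12.8 = 1.22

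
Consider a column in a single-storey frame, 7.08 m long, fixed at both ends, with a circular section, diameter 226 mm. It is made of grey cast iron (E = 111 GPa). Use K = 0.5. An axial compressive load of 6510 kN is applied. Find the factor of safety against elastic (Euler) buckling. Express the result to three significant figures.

n ≈ 1.72

I = πd⁴/64 = π×226⁴/64 = 1.281×10^8 mm⁴
I = 1.281×10^8 mm⁴ = 1.281×10^-4 m⁴
Effective length L_e = K·L = 0.5 × 7.08 = 3.540 m
P_cr = π²EI / L_e² = π² × 111×10⁹ × 1.281×10^-4 / 3.540² = 1.119×10^7 N
Factor of safety n = P_cr / P = 11195 / 6510 = 1.72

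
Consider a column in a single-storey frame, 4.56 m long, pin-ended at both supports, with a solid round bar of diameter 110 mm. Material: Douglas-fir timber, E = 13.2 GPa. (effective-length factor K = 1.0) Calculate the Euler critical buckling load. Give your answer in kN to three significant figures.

I = πd⁴/64 = π×110⁴/64 = 7.187×10^6 mm⁴
I = 7.187×10^6 mm⁴ = 7.187×10^-6 m⁴
Effective length L_e = K·L = 1 × 4.56 = 4.560 m
P_cr = π²EI / L_e² = π² × 13.2×10⁹ × 7.187×10^-6 / 4.560² = 4.503×10^4 N

P_cr ≈ 45.0 kN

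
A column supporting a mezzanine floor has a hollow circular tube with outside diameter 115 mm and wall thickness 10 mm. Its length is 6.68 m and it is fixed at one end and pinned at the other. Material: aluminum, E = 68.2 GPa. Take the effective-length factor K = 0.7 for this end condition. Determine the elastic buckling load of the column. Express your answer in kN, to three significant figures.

P_cr ≈ 141 kN

Inner diameter d_i = 115 − 2×10 = 95.00 mm
I = π(d_o⁴ − d_i⁴)/64 = π(115⁴ − 95.00⁴)/64 = 4.587×10^6 mm⁴
I = 4.587×10^6 mm⁴ = 4.587×10^-6 m⁴
Effective length L_e = K·L = 0.7 × 6.68 = 4.676 m
P_cr = π²EI / L_e² = π² × 68.2×10⁹ × 4.587×10^-6 / 4.676² = 1.412×10^5 N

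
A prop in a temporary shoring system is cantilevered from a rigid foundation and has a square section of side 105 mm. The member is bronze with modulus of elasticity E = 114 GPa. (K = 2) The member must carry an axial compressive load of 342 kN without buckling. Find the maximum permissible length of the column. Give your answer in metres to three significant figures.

L_max ≈ 2.89 m

I = a⁴/12 = 105⁴/12 = 1.013×10^7 mm⁴
I = 1.013×10^-5 m⁴
At the buckling limit P_cr = P = 3.420×10^5 N
From P_cr = π²EI/(K·L)²:  L = (1/K)·√(π²EI/P_cr) = (1/2)·√(π²×1.14×10^11×1.013×10^-5/3.420×10^5)
L = 2.89 m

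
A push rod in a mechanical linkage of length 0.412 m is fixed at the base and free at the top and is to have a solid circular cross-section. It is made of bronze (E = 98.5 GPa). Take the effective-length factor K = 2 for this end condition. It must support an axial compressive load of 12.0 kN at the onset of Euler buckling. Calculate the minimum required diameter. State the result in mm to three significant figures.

d ≈ 20.3 mm

L_e = K·L = 2 × 0.412 = 0.8240 m
Required I = P_cr·L_e²/(π²E) = 1.200×10^4 × 0.8240² / (π² × 9.85×10^10) = 8.381×10^-9 m⁴
I_req = 8.381×10^3 mm⁴
Solid circle: I = πd⁴/64  ⇒  d = (64I/π)^(1/4) = (64×8.381×10^3/π)^(1/4) = 20.3 mm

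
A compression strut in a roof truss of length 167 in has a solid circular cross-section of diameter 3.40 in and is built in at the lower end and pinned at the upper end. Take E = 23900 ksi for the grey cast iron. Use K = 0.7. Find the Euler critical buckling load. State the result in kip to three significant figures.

I = πd⁴/64 = π×3.40⁴/64 = 6.560 in⁴
Effective length L_e = K·L = 0.7 × 167 = 116.9 in
P_cr = π²EI / L_e² = π² × 23900×10³ × 6.560 / 116.9² = 1.132×10^5 lb

P_cr ≈ 113 kip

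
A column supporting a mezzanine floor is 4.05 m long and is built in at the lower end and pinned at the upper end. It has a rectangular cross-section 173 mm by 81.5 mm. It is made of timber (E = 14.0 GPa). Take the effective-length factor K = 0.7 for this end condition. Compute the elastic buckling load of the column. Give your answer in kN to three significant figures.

P_cr ≈ 134 kN

Buckling occurs about the weak axis: I_min = h·b³/12 with b = 81.5 mm (the shorter side).
I_min = 173×81.5³/12 = 7.804×10^6 mm⁴
I = 7.804×10^6 mm⁴ = 7.804×10^-6 m⁴
Effective length L_e = K·L = 0.7 × 4.05 = 2.835 m
P_cr = π²EI / L_e² = π² × 14.0×10⁹ × 7.804×10^-6 / 2.835² = 1.342×10^5 N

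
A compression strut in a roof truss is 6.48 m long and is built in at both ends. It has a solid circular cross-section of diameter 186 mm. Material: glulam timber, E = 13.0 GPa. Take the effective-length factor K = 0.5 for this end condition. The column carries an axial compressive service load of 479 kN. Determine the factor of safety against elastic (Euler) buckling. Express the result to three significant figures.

n ≈ 1.50

I = πd⁴/64 = π×186⁴/64 = 5.875×10^7 mm⁴
I = 5.875×10^7 mm⁴ = 5.875×10^-5 m⁴
Effective length L_e = K·L = 0.5 × 6.48 = 3.240 m
P_cr = π²EI / L_e² = π² × 13.0×10⁹ × 5.875×10^-5 / 3.240² = 7.181×10^5 N
Factor of safety n = P_cr / P = 718.08 / 479 = 1.50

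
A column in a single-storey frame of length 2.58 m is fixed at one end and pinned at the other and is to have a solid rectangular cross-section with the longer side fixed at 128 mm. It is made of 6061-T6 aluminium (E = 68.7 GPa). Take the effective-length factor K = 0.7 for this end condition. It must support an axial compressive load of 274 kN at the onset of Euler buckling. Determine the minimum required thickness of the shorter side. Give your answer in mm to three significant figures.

b ≈ 49.8 mm

L_e = K·L = 0.7 × 2.58 = 1.806 m
Required I = P_cr·L_e²/(π²E) = 2.740×10^5 × 1.806² / (π² × 6.87×10^10) = 1.318×10^-6 m⁴
I_req = 1.318×10^6 mm⁴
Rectangle, weak axis: I_min = h·b³/12 with h = 128 mm fixed  ⇒  b = (12I/h)^(1/3) = 49.8 mm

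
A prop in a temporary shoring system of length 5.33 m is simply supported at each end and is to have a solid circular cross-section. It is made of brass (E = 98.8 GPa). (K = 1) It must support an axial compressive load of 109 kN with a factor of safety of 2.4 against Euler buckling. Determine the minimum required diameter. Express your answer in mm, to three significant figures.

Required P_cr = n·P = 2.4 × 109 = 261.6 kN
L_e = K·L = 1 × 5.33 = 5.330 m
Required I = P_cr·L_e²/(π²E) = 2.616×10^5 × 5.330² / (π² × 9.88×10^10) = 7.621×10^-6 m⁴
I_req = 7.621×10^6 mm⁴
Solid circle: I = πd⁴/64  ⇒  d = (64I/π)^(1/4) = (64×7.621×10^6/π)^(1/4) = 112 mm

d ≈ 112 mm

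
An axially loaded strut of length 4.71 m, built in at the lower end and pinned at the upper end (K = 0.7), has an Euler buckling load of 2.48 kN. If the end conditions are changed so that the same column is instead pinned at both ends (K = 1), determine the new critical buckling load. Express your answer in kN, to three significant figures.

P_cr ∝ 1/K², so P_cr,new = P_cr,old × (K_old/K_new)² = 2.48 × (0.7/1)²
= 2.48 × 0.4900 = 1.22 kN

P_cr ≈ 1.22 kN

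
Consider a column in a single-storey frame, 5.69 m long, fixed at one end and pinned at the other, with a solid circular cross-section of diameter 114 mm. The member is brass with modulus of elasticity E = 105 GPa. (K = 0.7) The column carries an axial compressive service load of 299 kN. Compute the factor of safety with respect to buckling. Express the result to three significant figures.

n ≈ 1.81

I = πd⁴/64 = π×114⁴/64 = 8.291×10^6 mm⁴
I = 8.291×10^6 mm⁴ = 8.291×10^-6 m⁴
Effective length L_e = K·L = 0.7 × 5.69 = 3.983 m
P_cr = π²EI / L_e² = π² × 105×10⁹ × 8.291×10^-6 / 3.983² = 5.416×10^5 N
Factor of safety n = P_cr / P = 541.57 / 299 = 1.81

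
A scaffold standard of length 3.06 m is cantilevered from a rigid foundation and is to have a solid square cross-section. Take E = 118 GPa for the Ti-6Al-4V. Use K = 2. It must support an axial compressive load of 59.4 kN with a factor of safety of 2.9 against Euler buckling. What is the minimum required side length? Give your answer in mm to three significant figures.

a ≈ 90.3 mm

Required P_cr = n·P = 2.9 × 59.4 = 172.3 kN
L_e = K·L = 2 × 3.06 = 6.120 m
Required I = P_cr·L_e²/(π²E) = 1.723×10^5 × 6.120² / (π² × 1.18×10^11) = 5.540×10^-6 m⁴
I_req = 5.540×10^6 mm⁴
Solid square: I = a⁴/12  ⇒  a = (12I)^(1/4) = (12×5.540×10^6)^(1/4) = 90.3 mm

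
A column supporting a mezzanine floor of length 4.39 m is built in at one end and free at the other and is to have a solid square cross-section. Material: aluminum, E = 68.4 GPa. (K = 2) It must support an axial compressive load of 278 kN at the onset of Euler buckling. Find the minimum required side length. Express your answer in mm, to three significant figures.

a ≈ 140 mm

L_e = K·L = 2 × 4.39 = 8.780 m
Required I = P_cr·L_e²/(π²E) = 2.780×10^5 × 8.780² / (π² × 6.84×10^10) = 3.175×10^-5 m⁴
I_req = 3.175×10^7 mm⁴
Solid square: I = a⁴/12  ⇒  a = (12I)^(1/4) = (12×3.175×10^7)^(1/4) = 140 mm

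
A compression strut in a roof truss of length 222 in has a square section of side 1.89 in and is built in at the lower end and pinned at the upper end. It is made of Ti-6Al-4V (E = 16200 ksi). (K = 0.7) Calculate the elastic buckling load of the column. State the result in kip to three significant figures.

I = a⁴/12 = 1.89⁴/12 = 1.063 in⁴
Effective length L_e = K·L = 0.7 × 222 = 155.4 in
P_cr = π²EI / L_e² = π² × 16200×10³ × 1.063 / 155.4² = 7.040×10^3 lb

P_cr ≈ 7.04 kip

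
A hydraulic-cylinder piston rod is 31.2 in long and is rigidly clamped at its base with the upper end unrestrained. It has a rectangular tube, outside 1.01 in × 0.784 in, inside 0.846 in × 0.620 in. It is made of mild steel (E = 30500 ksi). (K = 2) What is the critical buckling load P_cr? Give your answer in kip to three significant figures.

P_cr ≈ 1.84 kip

Weak-axis I_min = (h_o·b_o³ − h_i·b_i³)/12 with b_o = 0.784, b_i = 0.6200 in (shorter outer/inner sides).
I_min = (1.01×0.784³ − 0.8460×0.6200³)/12 = 2.376×10^-2 in⁴
Effective length L_e = K·L = 2 × 31.2 = 62.40 in
P_cr = π²EI / L_e² = π² × 30500×10³ × 2.376×10^-2 / 62.40² = 1.837×10^3 lb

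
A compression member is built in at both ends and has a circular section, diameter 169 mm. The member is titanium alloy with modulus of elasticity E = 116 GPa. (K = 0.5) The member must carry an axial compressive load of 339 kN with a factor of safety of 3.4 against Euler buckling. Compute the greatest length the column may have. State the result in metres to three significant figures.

I = πd⁴/64 = π×169⁴/64 = 4.004×10^7 mm⁴
I = 4.004×10^-5 m⁴
Required critical load P_cr = n·P = 3.4 × 339 = 1153 kN = 1.153×10^6 N
From P_cr = π²EI/(K·L)²:  L = (1/K)·√(π²EI/P_cr) = (1/0.5)·√(π²×1.16×10^11×4.004×10^-5/1.153×10^6)
L = 12.6 m

L_max ≈ 12.6 m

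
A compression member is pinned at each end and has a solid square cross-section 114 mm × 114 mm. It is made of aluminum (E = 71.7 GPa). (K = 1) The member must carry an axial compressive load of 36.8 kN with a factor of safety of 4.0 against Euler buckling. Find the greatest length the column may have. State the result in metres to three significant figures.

I = a⁴/12 = 114⁴/12 = 1.407×10^7 mm⁴
I = 1.407×10^-5 m⁴
Required critical load P_cr = n·P = 4.0 × 36.8 = 147.2 kN = 1.472×10^5 N
From P_cr = π²EI/(K·L)²:  L = (1/K)·√(π²EI/P_cr) = (1/1)·√(π²×7.17×10^10×1.407×10^-5/1.472×10^5)
L = 8.23 m

L_max ≈ 8.23 m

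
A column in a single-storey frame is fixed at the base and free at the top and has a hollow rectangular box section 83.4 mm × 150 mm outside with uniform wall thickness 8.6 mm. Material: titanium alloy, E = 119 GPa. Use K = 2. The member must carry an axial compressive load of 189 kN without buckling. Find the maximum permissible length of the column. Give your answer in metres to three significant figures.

L_max ≈ 2.51 m

Inner dimensions: h_i = 150 − 2×8.6 = 132.8 mm, b_i = 83.4 − 2×8.6 = 66.20 mm
Weak-axis I_min = (h_o·b_o³ − h_i·b_i³)/12 with b_o = 83.4, b_i = 66.20 mm (shorter outer/inner sides).
I_min = (150×83.4³ − 132.8×66.20³)/12 = 4.041×10^6 mm⁴
I = 4.041×10^-6 m⁴
At the buckling limit P_cr = P = 1.890×10^5 N
From P_cr = π²EI/(K·L)²:  L = (1/K)·√(π²EI/P_cr) = (1/2)·√(π²×1.19×10^11×4.041×10^-6/1.890×10^5)
L = 2.51 m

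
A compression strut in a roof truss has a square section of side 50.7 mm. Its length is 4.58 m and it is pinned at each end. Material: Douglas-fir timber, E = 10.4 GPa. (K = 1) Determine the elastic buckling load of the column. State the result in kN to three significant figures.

P_cr ≈ 2.69 kN

I = a⁴/12 = 50.7⁴/12 = 5.506×10^5 mm⁴
I = 5.506×10^5 mm⁴ = 5.506×10^-7 m⁴
Effective length L_e = K·L = 1 × 4.58 = 4.580 m
P_cr = π²EI / L_e² = π² × 10.4×10⁹ × 5.506×10^-7 / 4.580² = 2.694×10^3 N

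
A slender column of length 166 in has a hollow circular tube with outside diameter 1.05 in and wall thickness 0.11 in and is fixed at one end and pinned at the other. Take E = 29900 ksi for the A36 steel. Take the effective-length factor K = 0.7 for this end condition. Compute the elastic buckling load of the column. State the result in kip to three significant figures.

P_cr ≈ 0.795 kip

Inner diameter d_i = 1.05 − 2×0.11 = 0.8300 in
I = π(d_o⁴ − d_i⁴)/64 = π(1.05⁴ − 0.8300⁴)/64 = 3.637×10^-2 in⁴
Effective length L_e = K·L = 0.7 × 166 = 116.2 in
P_cr = π²EI / L_e² = π² × 29900×10³ × 3.637×10^-2 / 116.2² = 794.9 lb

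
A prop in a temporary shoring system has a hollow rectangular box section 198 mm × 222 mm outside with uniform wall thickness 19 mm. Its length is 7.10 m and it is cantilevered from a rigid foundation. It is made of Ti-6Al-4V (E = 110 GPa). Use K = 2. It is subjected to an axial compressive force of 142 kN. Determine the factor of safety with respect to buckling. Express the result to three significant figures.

n ≈ 3.06

Inner dimensions: h_i = 222 − 2×19 = 184.0 mm, b_i = 198 − 2×19 = 160.0 mm
Weak-axis I_min = (h_o·b_o³ − h_i·b_i³)/12 with b_o = 198, b_i = 160.0 mm (shorter outer/inner sides).
I_min = (222×198³ − 184.0×160.0³)/12 = 8.080×10^7 mm⁴
I = 8.080×10^7 mm⁴ = 8.080×10^-5 m⁴
Effective length L_e = K·L = 2 × 7.10 = 14.20 m
P_cr = π²EI / L_e² = π² × 110×10⁹ × 8.080×10^-5 / 14.20² = 4.350×10^5 N
Factor of safety n = P_cr / P = 435.03 / 142 = 3.06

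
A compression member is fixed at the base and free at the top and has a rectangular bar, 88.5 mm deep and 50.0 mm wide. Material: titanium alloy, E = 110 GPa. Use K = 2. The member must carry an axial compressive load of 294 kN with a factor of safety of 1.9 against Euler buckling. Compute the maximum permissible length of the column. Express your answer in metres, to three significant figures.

Buckling occurs about the weak axis: I_min = h·b³/12 with b = 50.0 mm (the shorter side).
I_min = 88.5×50.0³/12 = 9.219×10^5 mm⁴
I = 9.219×10^-7 m⁴
Required critical load P_cr = n·P = 1.9 × 294 = 558.6 kN = 5.586×10^5 N
From P_cr = π²EI/(K·L)²:  L = (1/K)·√(π²EI/P_cr) = (1/2)·√(π²×1.10×10^11×9.219×10^-7/5.586×10^5)
L = 0.669 m

L_max ≈ 0.669 m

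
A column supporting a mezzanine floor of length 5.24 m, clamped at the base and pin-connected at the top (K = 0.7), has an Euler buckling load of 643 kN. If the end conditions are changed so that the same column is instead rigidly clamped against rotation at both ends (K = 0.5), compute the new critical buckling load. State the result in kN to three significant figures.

P_cr ≈ 1260 kN

P_cr ∝ 1/K², so P_cr,new = P_cr,old × (K_old/K_new)² = 643 × (0.7/0.5)²
= 643 × 1.960 = 1260 kN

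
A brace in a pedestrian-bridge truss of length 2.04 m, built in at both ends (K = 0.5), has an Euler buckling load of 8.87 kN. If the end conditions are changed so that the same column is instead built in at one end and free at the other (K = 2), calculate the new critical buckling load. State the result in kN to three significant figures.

P_cr ≈ 0.554 kN

P_cr ∝ 1/K², so P_cr,new = P_cr,old × (K_old/K_new)² = 8.87 × (0.5/2)²
= 8.87 × 0.06250 = 0.554 kN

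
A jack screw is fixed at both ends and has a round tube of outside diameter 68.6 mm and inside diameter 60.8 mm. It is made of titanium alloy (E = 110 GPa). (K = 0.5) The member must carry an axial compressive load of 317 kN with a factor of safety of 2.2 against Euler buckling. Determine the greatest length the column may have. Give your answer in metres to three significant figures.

d_o = 68.6 mm, d_i = 60.8 mm
I = π(d_o⁴ − d_i⁴)/64 = π(68.6⁴ − 60.80⁴)/64 = 4.163×10^5 mm⁴
I = 4.163×10^-7 m⁴
Required critical load P_cr = n·P = 2.2 × 317 = 697.4 kN = 6.974×10^5 N
From P_cr = π²EI/(K·L)²:  L = (1/K)·√(π²EI/P_cr) = (1/0.5)·√(π²×1.10×10^11×4.163×10^-7/6.974×10^5)
L = 1.61 m

L_max ≈ 1.61 m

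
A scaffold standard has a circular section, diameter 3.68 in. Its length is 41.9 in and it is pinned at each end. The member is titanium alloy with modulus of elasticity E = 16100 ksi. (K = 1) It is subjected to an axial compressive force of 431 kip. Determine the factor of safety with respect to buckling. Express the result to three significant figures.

n ≈ 1.89

I = πd⁴/64 = π×3.68⁴/64 = 9.002 in⁴
Effective length L_e = K·L = 1 × 41.9 = 41.90 in
P_cr = π²EI / L_e² = π² × 16100×10³ × 9.002 / 41.90² = 8.148×10^5 lb
Factor of safety n = P_cr / P = 814.81 / 431 = 1.89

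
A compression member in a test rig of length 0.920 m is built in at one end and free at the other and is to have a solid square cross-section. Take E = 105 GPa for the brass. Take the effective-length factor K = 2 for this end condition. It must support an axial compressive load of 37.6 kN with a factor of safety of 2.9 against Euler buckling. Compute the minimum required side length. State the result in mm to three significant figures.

a ≈ 45.5 mm

Required P_cr = n·P = 2.9 × 37.6 = 109.0 kN
L_e = K·L = 2 × 0.920 = 1.840 m
Required I = P_cr·L_e²/(π²E) = 1.090×10^5 × 1.840² / (π² × 1.05×10^11) = 3.562×10^-7 m⁴
I_req = 3.562×10^5 mm⁴
Solid square: I = a⁴/12  ⇒  a = (12I)^(1/4) = (12×3.562×10^5)^(1/4) = 45.5 mm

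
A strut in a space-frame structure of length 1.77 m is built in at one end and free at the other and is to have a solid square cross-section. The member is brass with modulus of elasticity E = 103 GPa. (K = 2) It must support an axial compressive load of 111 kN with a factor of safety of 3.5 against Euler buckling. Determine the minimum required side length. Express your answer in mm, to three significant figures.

Required P_cr = n·P = 3.5 × 111 = 388.5 kN
L_e = K·L = 2 × 1.77 = 3.540 m
Required I = P_cr·L_e²/(π²E) = 3.885×10^5 × 3.540² / (π² × 1.03×10^11) = 4.789×10^-6 m⁴
I_req = 4.789×10^6 mm⁴
Solid square: I = a⁴/12  ⇒  a = (12I)^(1/4) = (12×4.789×10^6)^(1/4) = 87.1 mm

a ≈ 87.1 mm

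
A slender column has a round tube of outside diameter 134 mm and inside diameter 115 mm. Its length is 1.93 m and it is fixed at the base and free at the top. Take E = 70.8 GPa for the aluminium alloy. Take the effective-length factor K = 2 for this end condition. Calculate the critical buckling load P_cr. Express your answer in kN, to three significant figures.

d_o = 134 mm, d_i = 115 mm
I = π(d_o⁴ − d_i⁴)/64 = π(134⁴ − 115.0⁴)/64 = 7.241×10^6 mm⁴
I = 7.241×10^6 mm⁴ = 7.241×10^-6 m⁴
Effective length L_e = K·L = 2 × 1.93 = 3.860 m
P_cr = π²EI / L_e² = π² × 70.8×10⁹ × 7.241×10^-6 / 3.860² = 3.396×10^5 N

P_cr ≈ 340 kN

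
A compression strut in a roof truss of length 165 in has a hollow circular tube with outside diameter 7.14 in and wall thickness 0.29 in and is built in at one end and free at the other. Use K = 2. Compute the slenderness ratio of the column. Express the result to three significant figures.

Inner diameter d_i = 7.14 − 2×0.29 = 6.560 in
I = π(d_o⁴ − d_i⁴)/64 = π(7.14⁴ − 6.560⁴)/64 = 36.67 in⁴
A = 6.241 in²;  r_min = √(I/A) = √(36.67/6.241) = 2.424 in
L_e = K·L = 2 × 165 = 330.0 in
λ = L_e / r_min = 330.00 / 2.424 = 136

λ ≈ 136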